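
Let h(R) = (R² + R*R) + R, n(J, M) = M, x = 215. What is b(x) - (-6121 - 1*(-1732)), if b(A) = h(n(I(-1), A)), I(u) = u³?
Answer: 97054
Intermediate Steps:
h(R) = R + 2*R² (h(R) = (R² + R²) + R = 2*R² + R = R + 2*R²)
b(A) = A*(1 + 2*A)
b(x) - (-6121 - 1*(-1732)) = 215*(1 + 2*215) - (-6121 - 1*(-1732)) = 215*(1 + 430) - (-6121 + 1732) = 215*431 - 1*(-4389) = 92665 + 4389 = 97054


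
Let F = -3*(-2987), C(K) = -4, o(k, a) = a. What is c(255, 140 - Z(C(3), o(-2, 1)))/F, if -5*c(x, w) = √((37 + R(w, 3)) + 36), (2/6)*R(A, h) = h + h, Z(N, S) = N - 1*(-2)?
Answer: -√91/44805 ≈ -0.00021291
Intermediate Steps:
Z(N, S) = 2 + N (Z(N, S) = N + 2 = 2 + N)
R(A, h) = 6*h (R(A, h) = 3*(h + h) = 3*(2*h) = 6*h)
c(x, w) = -√91/5 (c(x, w) = -√((37 + 6*3) + 36)/5 = -√((37 + 18) + 36)/5 = -√(55 + 36)/5 = -√91/5)
F = 8961
c(255, 140 - Z(C(3), o(-2, 1)))/F = -√91/5/8961 = -√91/5*(1/8961) = -√91/44805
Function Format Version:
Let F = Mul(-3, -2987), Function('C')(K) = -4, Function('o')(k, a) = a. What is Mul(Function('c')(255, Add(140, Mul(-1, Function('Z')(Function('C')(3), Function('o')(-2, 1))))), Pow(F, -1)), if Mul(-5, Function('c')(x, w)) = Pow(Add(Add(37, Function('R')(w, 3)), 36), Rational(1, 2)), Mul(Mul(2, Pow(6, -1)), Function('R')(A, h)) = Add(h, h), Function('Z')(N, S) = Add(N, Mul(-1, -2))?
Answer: Mul(Rational(-1, 44805), Pow(91, Rational(1, 2))) ≈ -0.00021291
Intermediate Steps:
Function('Z')(N, S) = Add(2, N) (Function('Z')(N, S) = Add(N, 2) = Add(2, N))
Function('R')(A, h) = Mul(6, h) (Function('R')(A, h) = Mul(3, Add(h, h)) = Mul(3, Mul(2, h)) = Mul(6, h))
Function('c')(x, w) = Mul(Rational(-1, 5), Pow(91, Rational(1, 2))) (Function('c')(x, w) = Mul(Rational(-1, 5), Pow(Add(Add(37, Mul(6, 3)), 36), Rational(1, 2))) = Mul(Rational(-1, 5), Pow(Add(Add(37, 18), 36), Rational(1, 2))) = Mul(Rational(-1, 5), Pow(Add(55, 36), Rational(1, 2))) = Mul(Rational(-1, 5), Pow(91, Rational(1, 2))))
F = 8961
Mul(Function('c')(255, Add(140, Mul(-1, Function('Z')(Function('C')(3), Function('o')(-2, 1))))), Pow(F, -1)) = Mul(Mul(Rational(-1, 5), Pow(91, Rational(1, 2))), Pow(8961, -1)) = Mul(Mul(Rational(-1, 5), Pow(91, Rational(1, 2))), Rational(1, 8961)) = Mul(Rational(-1, 44805), Pow(91, Rational(1, 2)))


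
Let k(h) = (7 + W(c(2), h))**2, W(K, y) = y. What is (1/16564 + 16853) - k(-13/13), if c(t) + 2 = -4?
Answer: 278556789/16564 ≈ 16817.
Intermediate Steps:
c(t) = -6 (c(t) = -2 - 4 = -6)
k(h) = (7 + h)**2
(1/16564 + 16853) - k(-13/13) = (1/16564 + 16853) - (7 - 13/13)**2 = (1/16564 + 16853) - (7 - 13*1/13)**2 = 279153093/16564 - (7 - 1)**2 = 279153093/16564 - 1*6**2 = 279153093/16564 - 1*36 = 279153093/16564 - 36 = 278556789/16564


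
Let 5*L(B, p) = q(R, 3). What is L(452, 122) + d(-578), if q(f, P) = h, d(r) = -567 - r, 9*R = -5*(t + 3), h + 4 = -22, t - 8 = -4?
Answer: 29/5 ≈ 5.8000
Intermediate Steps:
t = 4 (t = 8 - 4 = 4)
h = -26 (h = -4 - 22 = -26)
R = -35/9 (R = (-5*(4 + 3))/9 = (-5*7)/9 = (1/9)*(-35) = -35/9 ≈ -3.8889)
q(f, P) = -26
L(B, p) = -26/5 (L(B, p) = (1/5)*(-26) = -26/5)
L(452, 122) + d(-578) = -26/5 + (-567 - 1*(-578)) = -26/5 + (-567 + 578) = -26/5 + 11 = 29/5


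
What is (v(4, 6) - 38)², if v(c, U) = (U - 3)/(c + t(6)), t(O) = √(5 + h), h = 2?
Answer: 12107/9 + 220*√7/9 ≈ 1409.9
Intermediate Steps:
t(O) = √7 (t(O) = √(5 + 2) = √7)
v(c, U) = (-3 + U)/(c + √7) (v(c, U) = (U - 3)/(c + √7) = (-3 + U)/(c + √7))
(v(4, 6) - 38)² = ((-3 + 6)/(4 + √7) - 38)² = (3/(4 + √7) - 38)² = (-38 + 3/(4 + √7))²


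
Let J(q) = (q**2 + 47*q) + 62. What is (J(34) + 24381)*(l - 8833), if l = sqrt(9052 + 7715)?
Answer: -240231101 + 734319*sqrt(23) ≈ -2.3671e+8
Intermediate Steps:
l = 27*sqrt(23) (l = sqrt(16767) = 27*sqrt(23) ≈ 129.49)
J(q) = 62 + q**2 + 47*q
(J(34) + 24381)*(l - 8833) = ((62 + 34**2 + 47*34) + 24381)*(27*sqrt(23) - 8833) = ((62 + 1156 + 1598) + 24381)*(-8833 + 27*sqrt(23)) = (2816 + 24381)*(-8833 + 27*sqrt(23)) = 27197*(-8833 + 27*sqrt(23)) = -240231101 + 734319*sqrt(23)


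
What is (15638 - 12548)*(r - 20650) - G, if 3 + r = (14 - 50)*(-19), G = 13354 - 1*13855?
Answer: -61703709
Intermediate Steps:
G = -501 (G = 13354 - 13855 = -501)
r = 681 (r = -3 + (14 - 50)*(-19) = -3 - 36*(-19) = -3 + 684 = 681)
(15638 - 12548)*(r - 20650) - G = (15638 - 12548)*(681 - 20650) - 1*(-501) = 3090*(-19969) + 501 = -61704210 + 501 = -61703709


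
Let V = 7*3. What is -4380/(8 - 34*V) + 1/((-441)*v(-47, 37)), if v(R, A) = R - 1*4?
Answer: 49255643/7939323 ≈ 6.2040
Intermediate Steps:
v(R, A) = -4 + R (v(R, A) = R - 4 = -4 + R)
V = 21
-4380/(8 - 34*V) + 1/((-441)*v(-47, 37)) = -4380/(8 - 34*21) + 1/((-441)*(-4 - 47)) = -4380/(8 - 714) - 1/441/(-51) = -4380/(-706) - 1/441*(-1/51) = -4380*(-1/706) + 1/22491 = 2190/353 + 1/22491 = 49255643/7939323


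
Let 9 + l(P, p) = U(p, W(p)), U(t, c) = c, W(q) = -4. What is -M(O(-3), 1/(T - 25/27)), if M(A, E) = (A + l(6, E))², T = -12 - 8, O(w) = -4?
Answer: -289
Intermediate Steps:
T = -20
l(P, p) = -13 (l(P, p) = -9 - 4 = -13)
M(A, E) = (-13 + A)² (M(A, E) = (A - 13)² = (-13 + A)²)
-M(O(-3), 1/(T - 25/27)) = -(-13 - 4)² = -1*(-17)² = -1*289 = -289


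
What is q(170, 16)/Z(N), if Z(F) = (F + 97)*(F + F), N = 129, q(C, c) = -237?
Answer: -79/19436 ≈ -0.0040646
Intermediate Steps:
Z(F) = 2*F*(97 + F) (Z(F) = (97 + F)*(2*F) = 2*F*(97 + F))
q(170, 16)/Z(N) = -237*1/(258*(97 + 129)) = -237/(2*129*226) = -237/58308 = -237*1/58308 = -79/19436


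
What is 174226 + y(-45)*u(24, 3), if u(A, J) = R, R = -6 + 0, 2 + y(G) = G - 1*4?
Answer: 174532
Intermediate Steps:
y(G) = -6 + G (y(G) = -2 + (G - 1*4) = -2 + (G - 4) = -2 + (-4 + G) = -6 + G)
R = -6
u(A, J) = -6
174226 + y(-45)*u(24, 3) = 174226 + (-6 - 45)*(-6) = 174226 - 51*(-6) = 174226 + 306 = 174532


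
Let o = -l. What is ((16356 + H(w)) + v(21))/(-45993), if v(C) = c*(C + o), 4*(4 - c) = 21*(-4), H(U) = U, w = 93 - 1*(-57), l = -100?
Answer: -19531/45993 ≈ -0.42465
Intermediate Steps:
o = 100 (o = -1*(-100) = 100)
w = 150 (w = 93 + 57 = 150)
c = 25 (c = 4 - 21*(-4)/4 = 4 - 1/4*(-84) = 4 + 21 = 25)
v(C) = 2500 + 25*C (v(C) = 25*(C + 100) = 25*(100 + C) = 2500 + 25*C)
((16356 + H(w)) + v(21))/(-45993) = ((16356 + 150) + (2500 + 25*21))/(-45993) = (16506 + (2500 + 525))*(-1/45993) = (16506 + 3025)*(-1/45993) = 19531*(-1/45993) = -19531/45993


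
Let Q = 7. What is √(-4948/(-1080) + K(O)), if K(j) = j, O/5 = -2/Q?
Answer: √1251390/630 ≈ 1.7756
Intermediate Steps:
O = -10/7 (O = 5*(-2/7) = -10/7 ≈ -1.4286)
√(-4948/(-1080) + K(O)) = √(-4948/(-1080) - 10/7) = √(-4948*(-1/1080) - 10/7) = √(1237/270 - 10/7) = √(5959/1890) = √1251390/630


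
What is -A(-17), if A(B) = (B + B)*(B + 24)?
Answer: 238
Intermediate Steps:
A(B) = 2*B*(24 + B) (A(B) = (2*B)*(24 + B) = 2*B*(24 + B))
-A(-17) = -2*(-17)*(24 - 17) = -2*(-17)*7 = -1*(-238) = 238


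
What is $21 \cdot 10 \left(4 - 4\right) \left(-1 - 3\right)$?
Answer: $0$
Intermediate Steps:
$21 \cdot 10 \left(4 - 4\right) \left(-1 - 3\right) = 21 \cdot 10 \cdot 0 \left(-4\right) = 21 \cdot 10 \cdot 0 = 21 \cdot 0 = 0$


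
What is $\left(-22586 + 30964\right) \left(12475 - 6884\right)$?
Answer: $46841398$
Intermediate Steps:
$\left(-22586 + 30964\right) \left(12475 - 6884\right) = 8378 \cdot 5591 = 46841398$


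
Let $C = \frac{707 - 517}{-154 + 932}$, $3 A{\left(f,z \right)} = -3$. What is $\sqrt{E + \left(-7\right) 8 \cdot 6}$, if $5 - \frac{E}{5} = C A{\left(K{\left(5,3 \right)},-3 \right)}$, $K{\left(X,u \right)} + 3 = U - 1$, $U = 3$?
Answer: $\frac{2 i \sqrt{11719014}}{389} \approx 17.601 i$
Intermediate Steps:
$K{\left(X,u \right)} = -1$ ($K{\left(X,u \right)} = -3 + \left(3 - 1\right) = -3 + 2 = -1$)
$A{\left(f,z \right)} = -1$ ($A{\left(f,z \right)} = \frac{1}{3} \left(-3\right) = -1$)
$C = \frac{95}{389}$ ($C = \frac{190}{778} = 190 \cdot \frac{1}{778} = \frac{95}{389} \approx 0.24422$)
$E = \frac{10200}{389}$ ($E = 25 - 5 \cdot \frac{95}{389} \left(-1\right) = 25 - - \frac{475}{389} = 25 + \frac{475}{389} = \frac{10200}{389} \approx 26.221$)
$\sqrt{E + \left(-7\right) 8 \cdot 6} = \sqrt{\frac{10200}{389} + \left(-7\right) 8 \cdot 6} = \sqrt{\frac{10200}{389} - 336} = \sqrt{- \frac{120504}{389}} = \frac{2 i \sqrt{11719014}}{389}$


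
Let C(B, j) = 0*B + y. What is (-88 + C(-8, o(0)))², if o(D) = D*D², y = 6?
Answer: 6724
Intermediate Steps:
o(D) = D³
C(B, j) = 6 (C(B, j) = 0*B + 6 = 0 + 6 = 6)
(-88 + C(-8, o(0)))² = (-88 + 6)² = (-82)² = 6724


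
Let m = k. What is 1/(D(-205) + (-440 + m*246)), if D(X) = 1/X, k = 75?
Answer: 205/3692049 ≈ 5.5525e-5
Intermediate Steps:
m = 75
1/(D(-205) + (-440 + m*246)) = 1/(1/(-205) + (-440 + 75*246)) = 1/(-1/205 + (-440 + 18450)) = 1/(-1/205 + 18010) = 1/(3692049/205) = 205/3692049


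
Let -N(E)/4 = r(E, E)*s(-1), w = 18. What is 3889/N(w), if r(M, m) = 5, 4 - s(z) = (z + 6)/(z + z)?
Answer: -3889/130 ≈ -29.915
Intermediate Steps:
s(z) = 4 - (6 + z)/(2*z) (s(z) = 4 - (z + 6)/(z + z) = 4 - (6 + z)/(2*z))
N(E) = -130 (N(E) = -20*(7/2 - 3/(-1)) = -20*(7/2 - 3*(-1)) = -20*(7/2 + 3) = -20*13/2 = -4*65/2 = -130)
3889/N(w) = 3889/(-130) = 3889*(-1/130) = -3889/130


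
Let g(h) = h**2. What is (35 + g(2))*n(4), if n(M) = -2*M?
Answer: -312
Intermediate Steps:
(35 + g(2))*n(4) = (35 + 2**2)*(-2*4) = (35 + 4)*(-8) = 39*(-8) = -312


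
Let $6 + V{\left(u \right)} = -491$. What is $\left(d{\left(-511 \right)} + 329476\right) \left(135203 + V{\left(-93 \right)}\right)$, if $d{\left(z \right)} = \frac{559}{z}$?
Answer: $\frac{22679328061962}{511} \approx 4.4382 \cdot 10^{10}$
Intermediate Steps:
$V{\left(u \right)} = -497$ ($V{\left(u \right)} = -6 - 491 = -497$)
$\left(d{\left(-511 \right)} + 329476\right) \left(135203 + V{\left(-93 \right)}\right) = \left(\frac{559}{-511} + 329476\right) \left(135203 - 497\right) = \left(559 \left(- \frac{1}{511}\right) + 329476\right) 134706 = \left(- \frac{559}{511} + 329476\right) 134706 = \frac{168361677}{511} \cdot 134706 = \frac{22679328061962}{511}$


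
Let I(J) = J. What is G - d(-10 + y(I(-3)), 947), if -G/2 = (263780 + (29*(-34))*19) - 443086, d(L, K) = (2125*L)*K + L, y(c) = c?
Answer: 26556968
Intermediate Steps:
d(L, K) = L + 2125*K*L (d(L, K) = 2125*K*L + L = L + 2125*K*L)
G = 396080 (G = -2*((263780 + (29*(-34))*19) - 443086) = -2*((263780 - 986*19) - 443086) = -2*((263780 - 18734) - 443086) = -2*(245046 - 443086) = -2*(-198040) = 396080)
G - d(-10 + y(I(-3)), 947) = 396080 - (-10 - 3)*(1 + 2125*947) = 396080 - (-13)*(1 + 2012375) = 396080 - (-13)*2012376 = 396080 - 1*(-26160888) = 396080 + 26160888 = 26556968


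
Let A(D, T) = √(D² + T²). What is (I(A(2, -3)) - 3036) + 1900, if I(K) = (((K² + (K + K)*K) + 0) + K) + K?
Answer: -1097 + 2*√13 ≈ -1089.8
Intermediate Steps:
I(K) = 2*K + 3*K² (I(K) = (((K² + (2*K)*K) + 0) + K) + K = (((K² + 2*K²) + 0) + K) + K = ((3*K² + 0) + K) + K = (3*K² + K) + K = (K + 3*K²) + K = 2*K + 3*K²)
(I(A(2, -3)) - 3036) + 1900 = (√(2² + (-3)²)*(2 + 3*√(2² + (-3)²)) - 3036) + 1900 = (√(4 + 9)*(2 + 3*√(4 + 9)) - 3036) + 1900 = (√13*(2 + 3*√13) - 3036) + 1900 = (-3036 + √13*(2 + 3*√13)) + 1900 = -1136 + √13*(2 + 3*√13)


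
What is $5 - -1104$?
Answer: $1109$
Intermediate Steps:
$5 - -1104 = 5 + 1104 = 1109$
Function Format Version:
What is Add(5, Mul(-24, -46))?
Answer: 1109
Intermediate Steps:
Add(5, Mul(-24, -46)) = Add(5, 1104) = 1109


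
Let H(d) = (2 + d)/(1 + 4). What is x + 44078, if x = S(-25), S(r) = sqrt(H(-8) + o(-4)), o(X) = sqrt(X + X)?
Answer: 44078 + sqrt(-30 + 50*I*sqrt(2))/5 ≈ 44079.0 + 1.4616*I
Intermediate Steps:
o(X) = sqrt(2)*sqrt(X) (o(X) = sqrt(2*X) = sqrt(2)*sqrt(X))
H(d) = 2/5 + d/5 (H(d) = (2 + d)/5 = (2 + d)*(1/5) = 2/5 + d/5)
S(r) = sqrt(-6/5 + 2*I*sqrt(2)) (S(r) = sqrt((2/5 + (1/5)*(-8)) + sqrt(2)*sqrt(-4)) = sqrt((2/5 - 8/5) + sqrt(2)*(2*I)) = sqrt(-6/5 + 2*I*sqrt(2)))
x = sqrt(-30 + 50*I*sqrt(2))/5 ≈ 0.96759 + 1.4616*I
x + 44078 = sqrt(-30 + 50*I*sqrt(2))/5 + 44078 = 44078 + sqrt(-30 + 50*I*sqrt(2))/5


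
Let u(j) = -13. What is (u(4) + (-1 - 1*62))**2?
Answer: 5776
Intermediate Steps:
(u(4) + (-1 - 1*62))**2 = (-13 + (-1 - 1*62))**2 = (-13 + (-1 - 62))**2 = (-13 - 63)**2 = (-76)**2 = 5776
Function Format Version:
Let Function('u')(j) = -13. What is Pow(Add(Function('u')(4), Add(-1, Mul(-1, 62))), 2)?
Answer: 5776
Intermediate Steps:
Pow(Add(Function('u')(4), Add(-1, Mul(-1, 62))), 2) = Pow(Add(-13, Add(-1, Mul(-1, 62))), 2) = Pow(Add(-13, Add(-1, -62)), 2) = Pow(Add(-13, -63), 2) = Pow(-76, 2) = 5776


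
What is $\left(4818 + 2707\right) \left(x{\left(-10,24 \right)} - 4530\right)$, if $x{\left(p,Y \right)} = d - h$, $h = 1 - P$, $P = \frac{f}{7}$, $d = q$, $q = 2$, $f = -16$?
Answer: $-34097925$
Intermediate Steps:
$d = 2$
$P = - \frac{16}{7} \approx -2.2857$
$h = \frac{23}{7}$ ($h = 1 - - \frac{16}{7} = 1 + \frac{16}{7} = \frac{23}{7} \approx 3.2857$)
$x{\left(p,Y \right)} = - \frac{9}{7}$ ($x{\left(p,Y \right)} = 2 - \frac{23}{7} = - \frac{9}{7}$)
$\left(4818 + 2707\right) \left(x{\left(-10,24 \right)} - 4530\right) = \left(4818 + 2707\right) \left(- \frac{9}{7} - 4530\right) = 7525 \left(- \frac{31719}{7}\right) = -34097925$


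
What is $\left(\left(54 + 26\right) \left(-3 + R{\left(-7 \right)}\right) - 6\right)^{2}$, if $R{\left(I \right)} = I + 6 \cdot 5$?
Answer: $2540836$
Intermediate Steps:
$R{\left(I \right)} = 30 + I$ ($R{\left(I \right)} = I + 30 = 30 + I$)
$\left(\left(54 + 26\right) \left(-3 + R{\left(-7 \right)}\right) - 6\right)^{2} = \left(\left(54 + 26\right) \left(-3 + \left(30 - 7\right)\right) - 6\right)^{2} = \left(80 \left(-3 + 23\right) - 6\right)^{2} = \left(80 \cdot 20 - 6\right)^{2} = \left(1600 - 6\right)^{2} = 1594^{2} = 2540836$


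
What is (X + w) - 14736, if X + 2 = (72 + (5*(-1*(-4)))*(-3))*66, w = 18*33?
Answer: -13352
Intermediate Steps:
w = 594
X = 790 (X = -2 + (72 + (5*(-1*(-4)))*(-3))*66 = -2 + (72 + (5*4)*(-3))*66 = -2 + (72 + 20*(-3))*66 = -2 + (72 - 60)*66 = -2 + 12*66 = -2 + 792 = 790)
(X + w) - 14736 = (790 + 594) - 14736 = 1384 - 14736 = -13352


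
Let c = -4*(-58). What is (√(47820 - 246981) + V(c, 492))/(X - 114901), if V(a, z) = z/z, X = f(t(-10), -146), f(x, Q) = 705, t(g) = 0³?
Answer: -1/114196 - 3*I*√22129/114196 ≈ -8.7569e-6 - 0.003908*I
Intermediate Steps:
t(g) = 0
X = 705
c = 232
V(a, z) = 1
(√(47820 - 246981) + V(c, 492))/(X - 114901) = (√(47820 - 246981) + 1)/(705 - 114901) = (√(-199161) + 1)/(-114196) = (3*I*√22129 + 1)*(-1/114196) = (1 + 3*I*√22129)*(-1/114196) = -1/114196 - 3*I*√22129/114196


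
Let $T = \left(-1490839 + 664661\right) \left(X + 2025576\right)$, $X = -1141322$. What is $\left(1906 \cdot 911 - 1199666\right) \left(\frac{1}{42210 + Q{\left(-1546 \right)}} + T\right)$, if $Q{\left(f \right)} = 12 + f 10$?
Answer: $- \frac{5246513868088317964050}{13381} \approx -3.9209 \cdot 10^{17}$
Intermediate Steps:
$T = -730551201212$ ($T = \left(-1490839 + 664661\right) \left(-1141322 + 2025576\right) = \left(-826178\right) 884254 = -730551201212$)
$Q{\left(f \right)} = 12 + 10 f$
$\left(1906 \cdot 911 - 1199666\right) \left(\frac{1}{42210 + Q{\left(-1546 \right)}} + T\right) = \left(1906 \cdot 911 - 1199666\right) \left(\frac{1}{42210 + \left(12 + 10 \left(-1546\right)\right)} - 730551201212\right) = \left(1736366 - 1199666\right) \left(\frac{1}{42210 + \left(12 - 15460\right)} - 730551201212\right) = 536700 \left(\frac{1}{42210 - 15448} - 730551201212\right) = 536700 \left(\frac{1}{26762} - 730551201212\right) = 536700 \left(- \frac{19551011246835543}{26762}\right) = - \frac{5246513868088317964050}{13381}$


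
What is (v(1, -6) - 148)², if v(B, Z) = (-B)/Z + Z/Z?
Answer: 776161/36 ≈ 21560.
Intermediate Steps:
v(B, Z) = 1 - B/Z (v(B, Z) = -B/Z + 1 = 1 - B/Z)
(v(1, -6) - 148)² = ((-6 - 1*1)/(-6) - 148)² = (-(-6 - 1)/6 - 148)² = (-⅙*(-7) - 148)² = (7/6 - 148)² = (-881/6)² = 776161/36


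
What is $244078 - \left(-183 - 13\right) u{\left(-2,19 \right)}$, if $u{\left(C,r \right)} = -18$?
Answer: $240550$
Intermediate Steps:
$244078 - \left(-183 - 13\right) u{\left(-2,19 \right)} = 244078 - \left(-183 - 13\right) \left(-18\right) = 244078 - \left(-196\right) \left(-18\right) = 244078 - 3528 = 240550$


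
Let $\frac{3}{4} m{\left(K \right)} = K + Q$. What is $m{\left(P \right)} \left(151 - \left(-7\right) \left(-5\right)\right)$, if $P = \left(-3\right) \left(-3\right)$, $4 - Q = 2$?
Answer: $\frac{5104}{3} \approx 1701.3$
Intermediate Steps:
$Q = 2$ ($Q = 4 - 2 = 2$)
$P = 9$
$m{\left(K \right)} = \frac{8}{3} + \frac{4 K}{3}$ ($m{\left(K \right)} = \frac{4 \left(K + 2\right)}{3} = \frac{4 \left(2 + K\right)}{3} = \frac{8}{3} + \frac{4 K}{3}$)
$m{\left(P \right)} \left(151 - \left(-7\right) \left(-5\right)\right) = \left(\frac{8}{3} + \frac{4}{3} \cdot 9\right) \left(151 - \left(-7\right) \left(-5\right)\right) = \left(\frac{8}{3} + 12\right) \left(151 - 35\right) = \frac{44 \left(151 - 35\right)}{3} = \frac{44}{3} \cdot 116 = \frac{5104}{3}$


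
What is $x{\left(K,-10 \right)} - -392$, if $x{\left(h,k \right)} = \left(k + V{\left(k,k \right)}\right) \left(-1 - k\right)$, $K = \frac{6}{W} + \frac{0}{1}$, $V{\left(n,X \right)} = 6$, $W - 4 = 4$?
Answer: $356$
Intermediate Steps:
$W = 8$ ($W = 4 + 4 = 8$)
$K = \frac{3}{4}$ ($K = \frac{6}{8} + \frac{0}{1} = 6 \cdot \frac{1}{8} + 0 \cdot 1 = \frac{3}{4} + 0 = \frac{3}{4} \approx 0.75$)
$x{\left(h,k \right)} = \left(-1 - k\right) \left(6 + k\right)$ ($x{\left(h,k \right)} = \left(k + 6\right) \left(-1 - k\right) = \left(6 + k\right) \left(-1 - k\right) = \left(-1 - k\right) \left(6 + k\right)$)
$x{\left(K,-10 \right)} - -392 = \left(-6 - \left(-10\right)^{2} - -70\right) - -392 = \left(-6 - 100 + 70\right) + 392 = -36 + 392 = 356$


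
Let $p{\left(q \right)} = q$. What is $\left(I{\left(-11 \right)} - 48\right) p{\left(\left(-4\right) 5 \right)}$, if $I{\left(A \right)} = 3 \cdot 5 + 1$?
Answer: $640$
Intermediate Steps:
$I{\left(A \right)} = 16$ ($I{\left(A \right)} = 15 + 1 = 16$)
$\left(I{\left(-11 \right)} - 48\right) p{\left(\left(-4\right) 5 \right)} = \left(16 - 48\right) \left(\left(-4\right) 5\right) = \left(-32\right) \left(-20\right) = 640$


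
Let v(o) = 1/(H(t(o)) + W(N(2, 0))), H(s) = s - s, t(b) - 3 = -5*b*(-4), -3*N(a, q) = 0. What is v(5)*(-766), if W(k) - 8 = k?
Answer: -383/4 ≈ -95.750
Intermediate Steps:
N(a, q) = 0 (N(a, q) = -⅓*0 = 0)
W(k) = 8 + k
t(b) = 3 + 20*b (t(b) = 3 - 5*b*(-4) = 3 + 20*b)
H(s) = 0
v(o) = ⅛ (v(o) = 1/(0 + (8 + 0)) = 1/(0 + 8) = 1/8 = ⅛)
v(5)*(-766) = (⅛)*(-766) = -383/4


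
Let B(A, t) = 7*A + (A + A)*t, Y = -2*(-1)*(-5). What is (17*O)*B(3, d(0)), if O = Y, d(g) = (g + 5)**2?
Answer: -29070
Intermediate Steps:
d(g) = (5 + g)**2
Y = -10 (Y = 2*(-5) = -10)
O = -10
B(A, t) = 7*A + 2*A*t (B(A, t) = 7*A + (2*A)*t = 7*A + 2*A*t)
(17*O)*B(3, d(0)) = (17*(-10))*(3*(7 + 2*(5 + 0)**2)) = -510*(7 + 2*5**2) = -510*(7 + 2*25) = -510*(7 + 50) = -510*57 = -170*171 = -29070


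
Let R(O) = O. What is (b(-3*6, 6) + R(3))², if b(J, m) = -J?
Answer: 441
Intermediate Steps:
(b(-3*6, 6) + R(3))² = (-(-3)*6 + 3)² = (-1*(-18) + 3)² = (18 + 3)² = 21² = 441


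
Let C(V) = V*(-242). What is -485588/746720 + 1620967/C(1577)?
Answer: -174465671129/35621717560 ≈ -4.8977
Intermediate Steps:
C(V) = -242*V
-485588/746720 + 1620967/C(1577) = -485588/746720 + 1620967/((-242*1577)) = -485588*1/746720 + 1620967/(-381634) = -121397/186680 + 1620967*(-1/381634) = -121397/186680 - 1620967/381634 = -174465671129/35621717560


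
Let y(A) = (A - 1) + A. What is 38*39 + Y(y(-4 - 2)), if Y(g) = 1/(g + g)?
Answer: 38531/26 ≈ 1482.0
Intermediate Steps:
y(A) = -1 + 2*A (y(A) = (-1 + A) + A = -1 + 2*A)
Y(g) = 1/(2*g)
38*39 + Y(y(-4 - 2)) = 38*39 + 1/(2*(-1 + 2*(-4 - 2))) = 1482 + 1/(2*(-1 + 2*(-6))) = 1482 + 1/(2*(-1 - 12)) = 1482 + (½)/(-13) = 1482 + (½)*(-1/13) = 1482 - 1/26 = 38531/26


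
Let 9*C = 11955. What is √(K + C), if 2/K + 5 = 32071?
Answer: 2*√768279410823/48099 ≈ 36.446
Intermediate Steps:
K = 1/16033 (K = 2/(-5 + 32071) = 2/32066 = 2*(1/32066) = 1/16033 ≈ 6.2371e-5)
C = 3985/3 (C = (⅑)*11955 = 3985/3 ≈ 1328.3)
√(K + C) = √(1/16033 + 3985/3) = √(63891508/48099) = 2*√768279410823/48099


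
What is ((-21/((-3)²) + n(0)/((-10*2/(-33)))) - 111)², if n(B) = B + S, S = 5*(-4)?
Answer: 192721/9 ≈ 21413.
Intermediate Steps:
S = -20
n(B) = -20 + B (n(B) = B - 20 = -20 + B)
((-21/((-3)²) + n(0)/((-10*2/(-33)))) - 111)² = ((-21/((-3)²) + (-20 + 0)/((-10*2/(-33)))) - 111)² = ((-21/9 - 20/((-20*(-1/33)))) - 111)² = ((-21*⅑ - 20/20/33) - 111)² = ((-7/3 - 20*33/20) - 111)² = ((-7/3 - 33) - 111)² = (-106/3 - 111)² = (-439/3)² = 192721/9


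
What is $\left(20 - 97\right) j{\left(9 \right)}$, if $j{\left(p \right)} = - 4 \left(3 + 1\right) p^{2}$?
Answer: $99792$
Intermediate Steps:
$j{\left(p \right)} = - 16 p^{2}$ ($j{\left(p \right)} = \left(-4\right) 4 p^{2} = - 16 p^{2}$)
$\left(20 - 97\right) j{\left(9 \right)} = \left(20 - 97\right) \left(- 16 \cdot 9^{2}\right) = - 77 \left(\left(-16\right) 81\right) = \left(-77\right) \left(-1296\right) = 99792$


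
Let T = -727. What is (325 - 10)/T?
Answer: -315/727 ≈ -0.43329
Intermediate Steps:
(325 - 10)/T = (325 - 10)/(-727) = 315*(-1/727) = -315/727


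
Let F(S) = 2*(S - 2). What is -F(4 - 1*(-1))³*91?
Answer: -19656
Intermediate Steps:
F(S) = -4 + 2*S (F(S) = 2*(-2 + S) = -4 + 2*S)
-F(4 - 1*(-1))³*91 = -(-4 + 2*(4 - 1*(-1)))³*91 = -(-4 + 2*(4 + 1))³*91 = -(-4 + 2*5)³*91 = -(-4 + 10)³*91 = -6³*91 = -216*91 = -1*19656 = -19656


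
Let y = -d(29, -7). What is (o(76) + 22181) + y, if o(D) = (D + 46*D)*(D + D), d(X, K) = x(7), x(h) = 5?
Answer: 565120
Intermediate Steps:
d(X, K) = 5
o(D) = 94*D² (o(D) = (47*D)*(2*D) = 94*D²)
y = -5 (y = -1*5 = -5)
(o(76) + 22181) + y = (94*76² + 22181) - 5 = (94*5776 + 22181) - 5 = (542944 + 22181) - 5 = 565125 - 5 = 565120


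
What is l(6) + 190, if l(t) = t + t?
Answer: 202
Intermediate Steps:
l(t) = 2*t
l(6) + 190 = 2*6 + 190 = 12 + 190 = 202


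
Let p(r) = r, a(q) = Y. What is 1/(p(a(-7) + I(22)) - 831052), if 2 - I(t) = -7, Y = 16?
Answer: -1/831027 ≈ -1.2033e-6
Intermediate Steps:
I(t) = 9 (I(t) = 2 - 1*(-7) = 2 + 7 = 9)
a(q) = 16
1/(p(a(-7) + I(22)) - 831052) = 1/((16 + 9) - 831052) = 1/(25 - 831052) = 1/(-831027) = -1/831027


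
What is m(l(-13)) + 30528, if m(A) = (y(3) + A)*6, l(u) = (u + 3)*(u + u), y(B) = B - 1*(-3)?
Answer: 32124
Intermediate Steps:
y(B) = 3 + B (y(B) = B + 3 = 3 + B)
l(u) = 2*u*(3 + u) (l(u) = (3 + u)*(2*u) = 2*u*(3 + u))
m(A) = 36 + 6*A (m(A) = ((3 + 3) + A)*6 = (6 + A)*6 = 36 + 6*A)
m(l(-13)) + 30528 = (36 + 6*(2*(-13)*(3 - 13))) + 30528 = (36 + 6*(2*(-13)*(-10))) + 30528 = (36 + 6*260) + 30528 = (36 + 1560) + 30528 = 1596 + 30528 = 32124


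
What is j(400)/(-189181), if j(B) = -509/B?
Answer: 509/75672400 ≈ 6.7264e-6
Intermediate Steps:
j(400)/(-189181) = -509/400/(-189181) = -509*1/400*(-1/189181) = -509/400*(-1/189181) = 509/75672400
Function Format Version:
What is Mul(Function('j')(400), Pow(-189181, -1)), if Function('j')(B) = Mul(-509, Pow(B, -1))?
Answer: Rational(509, 75672400) ≈ 6.7264e-6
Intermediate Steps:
Mul(Function('j')(400), Pow(-189181, -1)) = Mul(Mul(-509, Pow(400, -1)), Pow(-189181, -1)) = Mul(Mul(-509, Rational(1, 400)), Rational(-1, 189181)) = Mul(Rational(-509, 400), Rational(-1, 189181)) = Rational(509, 75672400)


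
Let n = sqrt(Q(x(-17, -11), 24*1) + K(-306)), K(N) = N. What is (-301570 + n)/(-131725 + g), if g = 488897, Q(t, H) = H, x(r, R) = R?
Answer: -150785/178586 + I*sqrt(282)/357172 ≈ -0.84433 + 4.7016e-5*I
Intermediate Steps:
n = I*sqrt(282) (n = sqrt(24*1 - 306) = sqrt(24 - 306) = sqrt(-282) = I*sqrt(282) ≈ 16.793*I)
(-301570 + n)/(-131725 + g) = (-301570 + I*sqrt(282))/(-131725 + 488897) = (-301570 + I*sqrt(282))/357172 = (-301570 + I*sqrt(282))*(1/357172) = -150785/178586 + I*sqrt(282)/357172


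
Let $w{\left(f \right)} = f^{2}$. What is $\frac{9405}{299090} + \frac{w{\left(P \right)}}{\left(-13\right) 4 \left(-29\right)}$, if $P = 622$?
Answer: $\frac{526033265}{2050126} \approx 256.59$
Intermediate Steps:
$\frac{9405}{299090} + \frac{w{\left(P \right)}}{\left(-13\right) 4 \left(-29\right)} = \frac{9405}{299090} + \frac{622^{2}}{\left(-13\right) 4 \left(-29\right)} = 9405 \cdot \frac{1}{299090} + \frac{386884}{\left(-52\right) \left(-29\right)} = \frac{171}{5438} + \frac{386884}{1508} = \frac{171}{5438} + 386884 \cdot \frac{1}{1508} = \frac{171}{5438} + \frac{96721}{377} = \frac{526033265}{2050126}$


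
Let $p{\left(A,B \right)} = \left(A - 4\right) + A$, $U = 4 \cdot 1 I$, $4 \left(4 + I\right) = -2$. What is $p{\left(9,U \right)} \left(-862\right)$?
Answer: $-12068$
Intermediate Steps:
$I = - \frac{9}{2}$ ($I = -4 + \frac{1}{4} \left(-2\right) = -4 - \frac{1}{2} = - \frac{9}{2} \approx -4.5$)
$U = -18$ ($U = 4 \cdot 1 \left(- \frac{9}{2}\right) = 4 \left(- \frac{9}{2}\right) = -18$)
$p{\left(A,B \right)} = -4 + 2 A$ ($p{\left(A,B \right)} = \left(-4 + A\right) + A = -4 + 2 A$)
$p{\left(9,U \right)} \left(-862\right) = \left(-4 + 2 \cdot 9\right) \left(-862\right) = \left(-4 + 18\right) \left(-862\right) = 14 \left(-862\right) = -12068$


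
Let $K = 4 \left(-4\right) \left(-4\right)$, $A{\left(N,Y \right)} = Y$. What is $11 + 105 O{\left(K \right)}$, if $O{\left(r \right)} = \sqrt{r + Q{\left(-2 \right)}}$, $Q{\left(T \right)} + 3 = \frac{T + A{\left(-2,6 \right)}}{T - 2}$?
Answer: $11 + 210 \sqrt{15} \approx 824.33$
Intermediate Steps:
$K = 64$ ($K = \left(-16\right) \left(-4\right) = 64$)
$Q{\left(T \right)} = -3 + \frac{6 + T}{-2 + T}$ ($Q{\left(T \right)} = -3 + \frac{T + 6}{T - 2} = -3 + \frac{6 + T}{-2 + T}$)
$O{\left(r \right)} = \sqrt{-4 + r}$ ($O{\left(r \right)} = \sqrt{r + \frac{2 \left(6 - -2\right)}{-2 - 2}} = \sqrt{r + \frac{2 \left(6 + 2\right)}{-4}} = \sqrt{r + 2 \left(- \frac{1}{4}\right) 8} = \sqrt{r - 4} = \sqrt{-4 + r}$)
$11 + 105 O{\left(K \right)} = 11 + 105 \sqrt{-4 + 64} = 11 + 105 \sqrt{60} = 11 + 105 \cdot 2 \sqrt{15} = 11 + 210 \sqrt{15}$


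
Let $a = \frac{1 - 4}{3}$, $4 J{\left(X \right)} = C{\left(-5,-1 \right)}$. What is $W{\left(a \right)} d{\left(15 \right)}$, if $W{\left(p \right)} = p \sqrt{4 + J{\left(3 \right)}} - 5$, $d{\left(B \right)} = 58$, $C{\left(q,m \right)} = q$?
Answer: $-290 - 29 \sqrt{11} \approx -386.18$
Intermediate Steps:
$J{\left(X \right)} = - \frac{5}{4}$ ($J{\left(X \right)} = \frac{1}{4} \left(-5\right) = - \frac{5}{4}$)
$a = -1$ ($a = \left(1 - 4\right) \frac{1}{3} = \left(-3\right) \frac{1}{3} = -1$)
$W{\left(p \right)} = -5 + \frac{p \sqrt{11}}{2}$ ($W{\left(p \right)} = p \sqrt{4 - \frac{5}{4}} - 5 = p \sqrt{\frac{11}{4}} - 5 = p \frac{\sqrt{11}}{2} - 5 = \frac{p \sqrt{11}}{2} - 5 = -5 + \frac{p \sqrt{11}}{2}$)
$W{\left(a \right)} d{\left(15 \right)} = \left(-5 + \frac{1}{2} \left(-1\right) \sqrt{11}\right) 58 = \left(-5 - \frac{\sqrt{11}}{2}\right) 58 = -290 - 29 \sqrt{11}$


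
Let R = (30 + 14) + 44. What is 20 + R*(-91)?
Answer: -7988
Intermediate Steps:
R = 88 (R = 44 + 44 = 88)
20 + R*(-91) = 20 + 88*(-91) = 20 - 8008 = -7988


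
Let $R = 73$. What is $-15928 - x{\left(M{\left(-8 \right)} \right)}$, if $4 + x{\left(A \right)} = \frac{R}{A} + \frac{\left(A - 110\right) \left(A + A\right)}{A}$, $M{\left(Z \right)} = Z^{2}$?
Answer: $- \frac{1013321}{64} \approx -15833.0$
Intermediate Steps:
$x{\left(A \right)} = -224 + 2 A + \frac{73}{A}$ ($x{\left(A \right)} = -4 + \left(\frac{73}{A} + \frac{\left(A - 110\right) \left(A + A\right)}{A}\right) = -4 + \left(\frac{73}{A} + \frac{\left(-110 + A\right) 2 A}{A}\right) = -4 + \left(\frac{73}{A} + \frac{2 A \left(-110 + A\right)}{A}\right) = -4 + \left(\frac{73}{A} + \left(-220 + 2 A\right)\right) = -4 + \left(-220 + 2 A + \frac{73}{A}\right) = -224 + 2 A + \frac{73}{A}$)
$-15928 - x{\left(M{\left(-8 \right)} \right)} = -15928 - \left(-224 + 2 \left(-8\right)^{2} + \frac{73}{\left(-8\right)^{2}}\right) = -15928 - \left(-224 + 2 \cdot 64 + \frac{73}{64}\right) = -15928 - \left(-224 + 128 + 73 \cdot \frac{1}{64}\right) = -15928 - \left(-224 + 128 + \frac{73}{64}\right) = -15928 - - \frac{6071}{64} = -15928 + \frac{6071}{64} = - \frac{1013321}{64}$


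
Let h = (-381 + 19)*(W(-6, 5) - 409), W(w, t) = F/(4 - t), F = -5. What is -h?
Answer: -146248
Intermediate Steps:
W(w, t) = -5/(4 - t)
h = 146248 (h = (-381 + 19)*(5/(-4 + 5) - 409) = -362*(5/1 - 409) = -362*(5*1 - 409) = -362*(5 - 409) = -362*(-404) = 146248)
-h = -1*146248 = -146248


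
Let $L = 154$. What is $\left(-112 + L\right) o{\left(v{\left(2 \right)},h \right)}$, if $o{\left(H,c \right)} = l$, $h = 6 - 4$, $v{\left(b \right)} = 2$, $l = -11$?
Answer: $-462$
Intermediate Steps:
$h = 2$ ($h = 6 - 4 = 2$)
$o{\left(H,c \right)} = -11$
$\left(-112 + L\right) o{\left(v{\left(2 \right)},h \right)} = \left(-112 + 154\right) \left(-11\right) = 42 \left(-11\right) = -462$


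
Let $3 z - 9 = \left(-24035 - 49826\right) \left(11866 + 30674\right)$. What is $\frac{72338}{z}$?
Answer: $- \frac{72338}{1047348977} \approx -6.9068 \cdot 10^{-5}$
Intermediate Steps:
$z = -1047348977$ ($z = 3 + \frac{\left(-24035 - 49826\right) \left(11866 + 30674\right)}{3} = 3 + \frac{\left(-73861\right) 42540}{3} = 3 + \frac{1}{3} \left(-3142046940\right) = 3 - 1047348980 = -1047348977$)
$\frac{72338}{z} = \frac{72338}{-1047348977} = 72338 \left(- \frac{1}{1047348977}\right) = - \frac{72338}{1047348977}$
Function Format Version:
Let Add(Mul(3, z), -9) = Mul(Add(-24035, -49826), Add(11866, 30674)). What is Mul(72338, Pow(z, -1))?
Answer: Rational(-72338, 1047348977) ≈ -6.9068e-5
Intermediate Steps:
z = -1047348977 (z = Add(3, Mul(Rational(1, 3), Mul(Add(-24035, -49826), Add(11866, 30674)))) = Add(3, Mul(Rational(1, 3), Mul(-73861, 42540))) = Add(3, Mul(Rational(1, 3), -3142046940)) = Add(3, -1047348980) = -1047348977)
Mul(72338, Pow(z, -1)) = Mul(72338, Pow(-1047348977, -1)) = Mul(72338, Rational(-1, 1047348977)) = Rational(-72338, 1047348977)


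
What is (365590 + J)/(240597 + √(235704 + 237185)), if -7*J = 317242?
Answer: 2407997889/1808951360 - 70059*√472889/12662659520 ≈ 1.3274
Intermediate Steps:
J = -317242/7 (J = -⅐*317242 = -317242/7 ≈ -45320.)
(365590 + J)/(240597 + √(235704 + 237185)) = (365590 - 317242/7)/(240597 + √(235704 + 237185)) = 2241888/(7*(240597 + √472889))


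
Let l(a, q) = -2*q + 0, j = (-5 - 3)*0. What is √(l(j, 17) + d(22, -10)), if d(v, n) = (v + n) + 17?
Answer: I*√5 ≈ 2.2361*I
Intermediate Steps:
d(v, n) = 17 + n + v (d(v, n) = (n + v) + 17 = 17 + n + v)
j = 0 (j = -8*0 = 0)
l(a, q) = -2*q
√(l(j, 17) + d(22, -10)) = √(-2*17 + (17 - 10 + 22)) = √(-34 + 29) = √(-5) = I*√5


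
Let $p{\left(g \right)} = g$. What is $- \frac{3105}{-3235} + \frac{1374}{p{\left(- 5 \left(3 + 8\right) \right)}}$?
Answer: $- \frac{854823}{35585} \approx -24.022$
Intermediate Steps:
$- \frac{3105}{-3235} + \frac{1374}{p{\left(- 5 \left(3 + 8\right) \right)}} = - \frac{3105}{-3235} + \frac{1374}{\left(-5\right) \left(3 + 8\right)} = \left(-3105\right) \left(- \frac{1}{3235}\right) + \frac{1374}{\left(-5\right) 11} = \frac{621}{647} + \frac{1374}{-55} = \frac{621}{647} + 1374 \left(- \frac{1}{55}\right) = \frac{621}{647} - \frac{1374}{55} = - \frac{854823}{35585}$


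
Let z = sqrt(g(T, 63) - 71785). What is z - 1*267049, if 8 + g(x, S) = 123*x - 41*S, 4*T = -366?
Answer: -267049 + 3*I*sqrt(38058)/2 ≈ -2.6705e+5 + 292.63*I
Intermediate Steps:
T = -183/2 (T = (1/4)*(-366) = -183/2 ≈ -91.500)
g(x, S) = -8 - 41*S + 123*x (g(x, S) = -8 + (123*x - 41*S) = -8 + (-41*S + 123*x) = -8 - 41*S + 123*x)
z = 3*I*sqrt(38058)/2 (z = sqrt((-8 - 41*63 + 123*(-183/2)) - 71785) = sqrt((-8 - 2583 - 22509/2) - 71785) = sqrt(-27691/2 - 71785) = sqrt(-171261/2) = 3*I*sqrt(38058)/2 ≈ 292.63*I)
z - 1*267049 = 3*I*sqrt(38058)/2 - 1*267049 = 3*I*sqrt(38058)/2 - 267049 = -267049 + 3*I*sqrt(38058)/2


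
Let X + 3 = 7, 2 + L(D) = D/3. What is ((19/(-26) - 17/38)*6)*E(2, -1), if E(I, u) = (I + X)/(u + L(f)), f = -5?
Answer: 15714/1729 ≈ 9.0885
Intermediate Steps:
L(D) = -2 + D/3
X = 4 (X = -3 + 7 = 4)
E(I, u) = (4 + I)/(-11/3 + u) (E(I, u) = (I + 4)/(u + (-2 + (⅓)*(-5))) = (4 + I)/(u + (-2 - 5/3)) = (4 + I)/(u - 11/3) = (4 + I)/(-11/3 + u))
((19/(-26) - 17/38)*6)*E(2, -1) = ((19/(-26) - 17/38)*6)*(3*(4 + 2)/(-11 + 3*(-1))) = ((19*(-1/26) - 17*1/38)*6)*(3*6/(-11 - 3)) = ((-19/26 - 17/38)*6)*(3*6/(-14)) = (-291/247*6)*(3*(-1/14)*6) = -1746/247*(-9/7) = 15714/1729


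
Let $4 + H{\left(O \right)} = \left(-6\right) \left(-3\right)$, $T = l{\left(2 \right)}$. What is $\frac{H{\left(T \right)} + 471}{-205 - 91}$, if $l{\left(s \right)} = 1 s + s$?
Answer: $- \frac{485}{296} \approx -1.6385$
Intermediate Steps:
$l{\left(s \right)} = 2 s$ ($l{\left(s \right)} = s + s = 2 s$)
$T = 4$ ($T = 2 \cdot 2 = 4$)
$H{\left(O \right)} = 14$ ($H{\left(O \right)} = -4 - -18 = -4 + 18 = 14$)
$\frac{H{\left(T \right)} + 471}{-205 - 91} = \frac{14 + 471}{-205 - 91} = \frac{485}{-296} = 485 \left(- \frac{1}{296}\right) = - \frac{485}{296}$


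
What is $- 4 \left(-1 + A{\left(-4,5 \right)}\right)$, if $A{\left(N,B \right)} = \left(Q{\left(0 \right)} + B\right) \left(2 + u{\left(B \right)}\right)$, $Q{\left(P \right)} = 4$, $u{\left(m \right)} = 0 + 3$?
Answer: $-176$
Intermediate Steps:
$u{\left(m \right)} = 3$
$A{\left(N,B \right)} = 20 + 5 B$ ($A{\left(N,B \right)} = \left(4 + B\right) \left(2 + 3\right) = \left(4 + B\right) 5 = 20 + 5 B$)
$- 4 \left(-1 + A{\left(-4,5 \right)}\right) = - 4 \left(-1 + \left(20 + 5 \cdot 5\right)\right) = - 4 \left(-1 + \left(20 + 25\right)\right) = - 4 \left(-1 + 45\right) = \left(-4\right) 44 = -176$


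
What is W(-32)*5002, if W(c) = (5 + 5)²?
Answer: 500200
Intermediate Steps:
W(c) = 100 (W(c) = 10² = 100)
W(-32)*5002 = 100*5002 = 500200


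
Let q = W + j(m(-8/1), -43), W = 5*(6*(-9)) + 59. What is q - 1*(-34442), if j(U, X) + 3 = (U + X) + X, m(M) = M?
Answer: 34134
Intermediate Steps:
j(U, X) = -3 + U + 2*X (j(U, X) = -3 + ((U + X) + X) = -3 + (U + 2*X) = -3 + U + 2*X)
W = -211 (W = 5*(-54) + 59 = -270 + 59 = -211)
q = -308 (q = -211 + (-3 - 8/1 + 2*(-43)) = -211 + (-3 - 8*1 - 86) = -211 + (-3 - 8 - 86) = -211 - 97 = -308)
q - 1*(-34442) = -308 - 1*(-34442) = -308 + 34442 = 34134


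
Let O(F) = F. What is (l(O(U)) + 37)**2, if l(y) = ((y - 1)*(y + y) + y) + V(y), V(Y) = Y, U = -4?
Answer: 4761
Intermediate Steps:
l(y) = 2*y + 2*y*(-1 + y) (l(y) = ((y - 1)*(y + y) + y) + y = ((-1 + y)*(2*y) + y) + y = (2*y*(-1 + y) + y) + y = (y + 2*y*(-1 + y)) + y = 2*y + 2*y*(-1 + y))
(l(O(U)) + 37)**2 = (2*(-4)**2 + 37)**2 = (2*16 + 37)**2 = (32 + 37)**2 = 69**2 = 4761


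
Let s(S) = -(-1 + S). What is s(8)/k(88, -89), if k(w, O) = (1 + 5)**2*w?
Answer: -7/3168 ≈ -0.0022096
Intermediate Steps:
s(S) = 1 - S
k(w, O) = 36*w (k(w, O) = 6**2*w = 36*w)
s(8)/k(88, -89) = (1 - 1*8)/((36*88)) = (1 - 8)/3168 = -7*1/3168 = -7/3168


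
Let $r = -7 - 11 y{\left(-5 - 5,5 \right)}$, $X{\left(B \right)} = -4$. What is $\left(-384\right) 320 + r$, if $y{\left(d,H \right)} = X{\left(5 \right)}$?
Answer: $-122843$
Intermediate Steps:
$y{\left(d,H \right)} = -4$
$r = 37$ ($r = -7 - -44 = -7 + 44 = 37$)
$\left(-384\right) 320 + r = \left(-384\right) 320 + 37 = -122880 + 37 = -122843$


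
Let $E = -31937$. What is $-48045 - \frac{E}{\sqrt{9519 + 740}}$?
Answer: $-48045 + \frac{31937 \sqrt{10259}}{10259} \approx -47730.0$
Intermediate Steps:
$-48045 - \frac{E}{\sqrt{9519 + 740}} = -48045 - - \frac{31937}{\sqrt{9519 + 740}} = -48045 - - \frac{31937}{\sqrt{10259}} = -48045 - - 31937 \frac{\sqrt{10259}}{10259} = -48045 - - \frac{31937 \sqrt{10259}}{10259} = -48045 + \frac{31937 \sqrt{10259}}{10259}$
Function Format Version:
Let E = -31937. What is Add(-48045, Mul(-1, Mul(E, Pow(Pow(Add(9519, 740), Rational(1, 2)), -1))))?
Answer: Add(-48045, Mul(Rational(31937, 10259), Pow(10259, Rational(1, 2)))) ≈ -47730.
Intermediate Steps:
Add(-48045, Mul(-1, Mul(E, Pow(Pow(Add(9519, 740), Rational(1, 2)), -1)))) = Add(-48045, Mul(-1, Mul(-31937, Pow(Pow(Add(9519, 740), Rational(1, 2)), -1)))) = Add(-48045, Mul(-1, Mul(-31937, Pow(Pow(10259, Rational(1, 2)), -1)))) = Add(-48045, Mul(-1, Mul(-31937, Mul(Rational(1, 10259), Pow(10259, Rational(1, 2)))))) = Add(-48045, Mul(-1, Mul(Rational(-31937, 10259), Pow(10259, Rational(1, 2))))) = Add(-48045, Mul(Rational(31937, 10259), Pow(10259, Rational(1, 2))))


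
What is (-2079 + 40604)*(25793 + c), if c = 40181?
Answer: 2541648350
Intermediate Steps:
(-2079 + 40604)*(25793 + c) = (-2079 + 40604)*(25793 + 40181) = 38525*65974 = 2541648350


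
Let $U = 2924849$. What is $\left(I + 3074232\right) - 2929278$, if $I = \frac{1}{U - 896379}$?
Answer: $\frac{294034840381}{2028470} \approx 1.4495 \cdot 10^{5}$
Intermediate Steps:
$I = \frac{1}{2028470}$ ($I = \frac{1}{2924849 - 896379} = \frac{1}{2028470} \approx 4.9298 \cdot 10^{-7}$)
$\left(I + 3074232\right) - 2929278 = \left(\frac{1}{2028470} + 3074232\right) - 2929278 = \frac{6235987385041}{2028470} - 2929278 = \frac{294034840381}{2028470}$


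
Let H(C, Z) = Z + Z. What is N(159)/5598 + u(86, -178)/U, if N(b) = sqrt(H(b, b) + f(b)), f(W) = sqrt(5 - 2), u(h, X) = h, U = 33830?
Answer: 43/16915 + sqrt(318 + sqrt(3))/5598 ≈ 0.0057363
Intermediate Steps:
H(C, Z) = 2*Z
f(W) = sqrt(3)
N(b) = sqrt(sqrt(3) + 2*b) (N(b) = sqrt(2*b + sqrt(3)) = sqrt(sqrt(3) + 2*b))
N(159)/5598 + u(86, -178)/U = sqrt(sqrt(3) + 2*159)/5598 + 86/33830 = sqrt(sqrt(3) + 318)*(1/5598) + 86*(1/33830) = sqrt(318 + sqrt(3))*(1/5598) + 43/16915 = sqrt(318 + sqrt(3))/5598 + 43/16915 = 43/16915 + sqrt(318 + sqrt(3))/5598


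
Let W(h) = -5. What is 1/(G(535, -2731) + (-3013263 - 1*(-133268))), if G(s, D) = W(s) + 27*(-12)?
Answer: -1/2880324 ≈ -3.4718e-7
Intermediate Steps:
G(s, D) = -329 (G(s, D) = -5 + 27*(-12) = -5 - 324 = -329)
1/(G(535, -2731) + (-3013263 - 1*(-133268))) = 1/(-329 + (-3013263 - 1*(-133268))) = 1/(-329 + (-3013263 + 133268)) = 1/(-329 - 2879995) = 1/(-2880324) = -1/2880324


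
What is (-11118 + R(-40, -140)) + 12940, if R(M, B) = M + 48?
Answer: 1830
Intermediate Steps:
R(M, B) = 48 + M
(-11118 + R(-40, -140)) + 12940 = (-11118 + (48 - 40)) + 12940 = (-11118 + 8) + 12940 = -11110 + 12940 = 1830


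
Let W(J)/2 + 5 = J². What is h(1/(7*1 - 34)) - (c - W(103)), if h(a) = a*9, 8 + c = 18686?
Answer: 7589/3 ≈ 2529.7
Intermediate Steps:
c = 18678 (c = -8 + 18686 = 18678)
h(a) = 9*a
W(J) = -10 + 2*J²
h(1/(7*1 - 34)) - (c - W(103)) = 9/(7*1 - 34) - (18678 - (-10 + 2*103²)) = 9/(7 - 34) - (18678 - (-10 + 2*10609)) = 9/(-27) - (18678 - (-10 + 21218)) = 9*(-1/27) - (18678 - 1*21208) = -⅓ - (18678 - 21208) = -⅓ - 1*(-2530) = -⅓ + 2530 = 7589/3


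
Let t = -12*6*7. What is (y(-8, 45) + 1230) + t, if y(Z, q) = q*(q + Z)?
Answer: 2391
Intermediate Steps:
y(Z, q) = q*(Z + q)
t = -504 (t = -72*7 = -504)
(y(-8, 45) + 1230) + t = (45*(-8 + 45) + 1230) - 504 = (45*37 + 1230) - 504 = (1665 + 1230) - 504 = 2895 - 504 = 2391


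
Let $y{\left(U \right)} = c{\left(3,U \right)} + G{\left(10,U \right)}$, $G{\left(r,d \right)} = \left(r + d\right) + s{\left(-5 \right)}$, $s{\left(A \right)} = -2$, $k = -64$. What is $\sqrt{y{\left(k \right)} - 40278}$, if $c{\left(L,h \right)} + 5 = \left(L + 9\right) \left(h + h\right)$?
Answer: $25 i \sqrt{67} \approx 204.63 i$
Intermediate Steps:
$c{\left(L,h \right)} = -5 + 2 h \left(9 + L\right)$ ($c{\left(L,h \right)} = -5 + \left(L + 9\right) \left(h + h\right) = -5 + \left(9 + L\right) 2 h = -5 + 2 h \left(9 + L\right)$)
$G{\left(r,d \right)} = -2 + d + r$ ($G{\left(r,d \right)} = \left(r + d\right) - 2 = \left(d + r\right) - 2 = -2 + d + r$)
$y{\left(U \right)} = 3 + 25 U$ ($y{\left(U \right)} = \left(-5 + 18 U + 2 \cdot 3 U\right) + \left(-2 + U + 10\right) = \left(-5 + 18 U + 6 U\right) + \left(8 + U\right) = \left(-5 + 24 U\right) + \left(8 + U\right) = 3 + 25 U$)
$\sqrt{y{\left(k \right)} - 40278} = \sqrt{\left(3 + 25 \left(-64\right)\right) - 40278} = \sqrt{\left(3 - 1600\right) - 40278} = \sqrt{-1597 - 40278} = \sqrt{-41875} = 25 i \sqrt{67}$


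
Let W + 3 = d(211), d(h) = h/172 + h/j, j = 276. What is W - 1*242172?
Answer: -718527317/2967 ≈ -2.4217e+5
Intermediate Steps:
d(h) = 28*h/2967 (d(h) = h/172 + h/276 = 28*h/2967)
W = -2993/2967 (W = -3 + (28/2967)*211 = -3 + 5908/2967 = -2993/2967 ≈ -1.0088)
W - 1*242172 = -2993/2967 - 1*242172 = -2993/2967 - 242172 = -718527317/2967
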